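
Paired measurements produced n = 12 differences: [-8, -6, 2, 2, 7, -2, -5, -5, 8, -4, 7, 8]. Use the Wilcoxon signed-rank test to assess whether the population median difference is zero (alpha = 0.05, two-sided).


Step 1: Drop any zero differences (none here) and take |d_i|.
|d| = [8, 6, 2, 2, 7, 2, 5, 5, 8, 4, 7, 8]
Step 2: Midrank |d_i| (ties get averaged ranks).
ranks: |8|->11, |6|->7, |2|->2, |2|->2, |7|->8.5, |2|->2, |5|->5.5, |5|->5.5, |8|->11, |4|->4, |7|->8.5, |8|->11
Step 3: Attach original signs; sum ranks with positive sign and with negative sign.
W+ = 2 + 2 + 8.5 + 11 + 8.5 + 11 = 43
W- = 11 + 7 + 2 + 5.5 + 5.5 + 4 = 35
(Check: W+ + W- = 78 should equal n(n+1)/2 = 78.)
Step 4: Test statistic W = min(W+, W-) = 35.
Step 5: Ties in |d|, so use the tie-corrected normal approximation.
        E[W] = n(n+1)/4 = 12*13/4 = 39.
        Tie groups: |d|=2 (t=3), |d|=5 (t=2), |d|=7 (t=2), |d|=8 (t=3); sum(t^3 - t) = 60.
        Var[W] = n(n+1)(2n+1)/24 - sum(t^3-t)/48 = 3900/24 - 60/48 = 161.25.
        z = (W - E[W]) / sqrt(Var[W]) = (35 - 39) / 12.6984 = -0.3150.
        Two-sided p = 2*Phi(z) = 0.752762.
Step 6: alpha = 0.05. fail to reject H0.

W+ = 43, W- = 35, W = min = 35, p = 0.752762, fail to reject H0.


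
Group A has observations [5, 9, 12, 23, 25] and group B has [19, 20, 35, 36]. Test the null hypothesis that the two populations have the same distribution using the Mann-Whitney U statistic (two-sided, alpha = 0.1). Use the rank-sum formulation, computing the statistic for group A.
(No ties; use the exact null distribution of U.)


Step 1: Combine and sort all 9 observations; assign midranks.
sorted (value, group): (5,X), (9,X), (12,X), (19,Y), (20,Y), (23,X), (25,X), (35,Y), (36,Y)
ranks: 5->1, 9->2, 12->3, 19->4, 20->5, 23->6, 25->7, 35->8, 36->9
Step 2: Rank sum for X: R1 = 1 + 2 + 3 + 6 + 7 = 19.
Step 3: U_X = R1 - n1(n1+1)/2 = 19 - 5*6/2 = 19 - 15 = 4.
       U_Y = n1*n2 - U_X = 20 - 4 = 16.
Step 4: No ties, so the exact null distribution of U (based on enumerating the C(9,5) = 126 equally likely rank assignments) gives the two-sided p-value.
Step 5: p-value = 0.190476; compare to alpha = 0.1. fail to reject H0.

U_X = 4, p = 0.190476, fail to reject H0 at alpha = 0.1.


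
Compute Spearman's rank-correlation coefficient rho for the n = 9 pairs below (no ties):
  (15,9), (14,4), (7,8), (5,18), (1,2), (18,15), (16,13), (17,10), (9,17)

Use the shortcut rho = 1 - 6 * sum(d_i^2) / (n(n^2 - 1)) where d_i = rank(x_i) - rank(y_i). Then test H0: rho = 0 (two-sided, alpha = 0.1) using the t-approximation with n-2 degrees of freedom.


Step 1: Rank x and y separately (midranks; no ties here).
rank(x): 15->6, 14->5, 7->3, 5->2, 1->1, 18->9, 16->7, 17->8, 9->4
rank(y): 9->4, 4->2, 8->3, 18->9, 2->1, 15->7, 13->6, 10->5, 17->8
Step 2: d_i = R_x(i) - R_y(i); compute d_i^2.
  (6-4)^2=4, (5-2)^2=9, (3-3)^2=0, (2-9)^2=49, (1-1)^2=0, (9-7)^2=4, (7-6)^2=1, (8-5)^2=9, (4-8)^2=16
sum(d^2) = 92.
Step 3: rho = 1 - 6*92 / (9*(9^2 - 1)) = 1 - 552/720 = 0.233333.
Step 4: Under H0, t = rho * sqrt((n-2)/(1-rho^2)) = 0.6349 ~ t(7).
Step 5: Two-sided p-value from the t-distribution with 7 df = 0.545699.
Step 6: alpha = 0.1. fail to reject H0.

rho = 0.2333, p = 0.545699, fail to reject H0 at alpha = 0.1.


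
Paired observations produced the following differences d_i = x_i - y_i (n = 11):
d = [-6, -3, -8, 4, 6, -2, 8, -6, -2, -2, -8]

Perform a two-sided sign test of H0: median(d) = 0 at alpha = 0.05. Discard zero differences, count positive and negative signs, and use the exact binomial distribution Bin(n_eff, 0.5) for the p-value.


Step 1: Discard zero differences. Original n = 11; n_eff = number of nonzero differences = 11.
Nonzero differences (with sign): -6, -3, -8, +4, +6, -2, +8, -6, -2, -2, -8
Step 2: Count signs: positive = 3, negative = 8.
Step 3: Under H0: P(positive) = 0.5, so the number of positives S ~ Bin(11, 0.5).
Step 4: Two-sided exact p-value = sum of Bin(11,0.5) probabilities at or below the observed probability = 0.226562.
Step 5: alpha = 0.05. fail to reject H0.

n_eff = 11, pos = 3, neg = 8, p = 0.226562, fail to reject H0.


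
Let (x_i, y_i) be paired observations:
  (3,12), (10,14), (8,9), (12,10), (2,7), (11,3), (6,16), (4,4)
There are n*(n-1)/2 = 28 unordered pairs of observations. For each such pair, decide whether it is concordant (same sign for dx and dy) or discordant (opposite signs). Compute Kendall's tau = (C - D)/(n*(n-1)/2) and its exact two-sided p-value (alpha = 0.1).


Step 1: Enumerate the 28 unordered pairs (i,j) with i<j and classify each by sign(x_j-x_i) * sign(y_j-y_i).
  (1,2):dx=+7,dy=+2->C; (1,3):dx=+5,dy=-3->D; (1,4):dx=+9,dy=-2->D; (1,5):dx=-1,dy=-5->C
  (1,6):dx=+8,dy=-9->D; (1,7):dx=+3,dy=+4->C; (1,8):dx=+1,dy=-8->D; (2,3):dx=-2,dy=-5->C
  (2,4):dx=+2,dy=-4->D; (2,5):dx=-8,dy=-7->C; (2,6):dx=+1,dy=-11->D; (2,7):dx=-4,dy=+2->D
  (2,8):dx=-6,dy=-10->C; (3,4):dx=+4,dy=+1->C; (3,5):dx=-6,dy=-2->C; (3,6):dx=+3,dy=-6->D
  (3,7):dx=-2,dy=+7->D; (3,8):dx=-4,dy=-5->C; (4,5):dx=-10,dy=-3->C; (4,6):dx=-1,dy=-7->C
  (4,7):dx=-6,dy=+6->D; (4,8):dx=-8,dy=-6->C; (5,6):dx=+9,dy=-4->D; (5,7):dx=+4,dy=+9->C
  (5,8):dx=+2,dy=-3->D; (6,7):dx=-5,dy=+13->D; (6,8):dx=-7,dy=+1->D; (7,8):dx=-2,dy=-12->C
Step 2: C = 14, D = 14, total pairs = 28.
Step 3: tau = (C - D)/(n(n-1)/2) = (14 - 14)/28 = 0.000000.
Step 4: Exact two-sided p-value (enumerate n! = 40320 permutations of y under H0): p = 1.000000.
Step 5: alpha = 0.1. fail to reject H0.

tau_b = 0.0000 (C=14, D=14), p = 1.000000, fail to reject H0.


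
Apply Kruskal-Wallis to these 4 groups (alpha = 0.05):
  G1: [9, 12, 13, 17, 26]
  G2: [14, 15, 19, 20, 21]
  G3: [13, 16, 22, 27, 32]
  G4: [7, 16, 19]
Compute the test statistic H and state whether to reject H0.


Step 1: Combine all N = 18 observations and assign midranks.
sorted (value, group, rank): (7,G4,1), (9,G1,2), (12,G1,3), (13,G1,4.5), (13,G3,4.5), (14,G2,6), (15,G2,7), (16,G3,8.5), (16,G4,8.5), (17,G1,10), (19,G2,11.5), (19,G4,11.5), (20,G2,13), (21,G2,14), (22,G3,15), (26,G1,16), (27,G3,17), (32,G3,18)
Step 2: Sum ranks within each group.
R_1 = 35.5 (n_1 = 5)
R_2 = 51.5 (n_2 = 5)
R_3 = 63 (n_3 = 5)
R_4 = 21 (n_4 = 3)
Step 3: H = 12/(N(N+1)) * sum(R_i^2/n_i) - 3(N+1)
     = 12/(18*19) * (35.5^2/5 + 51.5^2/5 + 63^2/5 + 21^2/3) - 3*19
     = 0.035088 * 1723.3 - 57
     = 3.466667.
Step 4: Ties present; correction factor C = 1 - 18/(18^3 - 18) = 0.996904. Corrected H = 3.466667 / 0.996904 = 3.477433.
Step 5: Under H0, H ~ chi^2(3); p-value = 0.323701.
Step 6: alpha = 0.05. fail to reject H0.

H = 3.4774, df = 3, p = 0.323701, fail to reject H0.


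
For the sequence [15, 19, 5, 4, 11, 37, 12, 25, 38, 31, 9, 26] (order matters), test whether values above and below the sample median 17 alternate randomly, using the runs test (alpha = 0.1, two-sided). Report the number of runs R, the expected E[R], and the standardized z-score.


Step 1: Compute median = 17; label A = above, B = below.
Labels in order: BABBBABAAABA  (n_A = 6, n_B = 6)
Step 2: Count runs R = 8.
Step 3: Under H0 (random ordering), E[R] = 2*n_A*n_B/(n_A+n_B) + 1 = 2*6*6/12 + 1 = 7.0000.
        Var[R] = 2*n_A*n_B*(2*n_A*n_B - n_A - n_B) / ((n_A+n_B)^2 * (n_A+n_B-1)) = 4320/1584 = 2.7273.
        SD[R] = 1.6514.
Step 4: Continuity-corrected z = (R - 0.5 - E[R]) / SD[R] = (8 - 0.5 - 7.0000) / 1.6514 = 0.3028.
Step 5: Two-sided p-value via normal approximation = 2*(1 - Phi(|z|)) = 0.762069.
Step 6: alpha = 0.1. fail to reject H0.

R = 8, z = 0.3028, p = 0.762069, fail to reject H0.


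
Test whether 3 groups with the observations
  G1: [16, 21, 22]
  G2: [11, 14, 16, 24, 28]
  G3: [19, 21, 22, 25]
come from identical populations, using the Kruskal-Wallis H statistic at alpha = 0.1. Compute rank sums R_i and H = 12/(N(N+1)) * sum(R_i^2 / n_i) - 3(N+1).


Step 1: Combine all N = 12 observations and assign midranks.
sorted (value, group, rank): (11,G2,1), (14,G2,2), (16,G1,3.5), (16,G2,3.5), (19,G3,5), (21,G1,6.5), (21,G3,6.5), (22,G1,8.5), (22,G3,8.5), (24,G2,10), (25,G3,11), (28,G2,12)
Step 2: Sum ranks within each group.
R_1 = 18.5 (n_1 = 3)
R_2 = 28.5 (n_2 = 5)
R_3 = 31 (n_3 = 4)
Step 3: H = 12/(N(N+1)) * sum(R_i^2/n_i) - 3(N+1)
     = 12/(12*13) * (18.5^2/3 + 28.5^2/5 + 31^2/4) - 3*13
     = 0.076923 * 516.783 - 39
     = 0.752564.
Step 4: Ties present; correction factor C = 1 - 18/(12^3 - 12) = 0.989510. Corrected H = 0.752564 / 0.989510 = 0.760542.
Step 5: Under H0, H ~ chi^2(2); p-value = 0.683676.
Step 6: alpha = 0.1. fail to reject H0.

H = 0.7605, df = 2, p = 0.683676, fail to reject H0.


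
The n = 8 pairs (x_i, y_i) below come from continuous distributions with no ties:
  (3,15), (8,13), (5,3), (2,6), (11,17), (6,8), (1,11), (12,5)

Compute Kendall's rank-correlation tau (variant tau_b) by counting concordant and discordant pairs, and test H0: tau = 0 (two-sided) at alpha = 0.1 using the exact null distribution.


Step 1: Enumerate the 28 unordered pairs (i,j) with i<j and classify each by sign(x_j-x_i) * sign(y_j-y_i).
  (1,2):dx=+5,dy=-2->D; (1,3):dx=+2,dy=-12->D; (1,4):dx=-1,dy=-9->C; (1,5):dx=+8,dy=+2->C
  (1,6):dx=+3,dy=-7->D; (1,7):dx=-2,dy=-4->C; (1,8):dx=+9,dy=-10->D; (2,3):dx=-3,dy=-10->C
  (2,4):dx=-6,dy=-7->C; (2,5):dx=+3,dy=+4->C; (2,6):dx=-2,dy=-5->C; (2,7):dx=-7,dy=-2->C
  (2,8):dx=+4,dy=-8->D; (3,4):dx=-3,dy=+3->D; (3,5):dx=+6,dy=+14->C; (3,6):dx=+1,dy=+5->C
  (3,7):dx=-4,dy=+8->D; (3,8):dx=+7,dy=+2->C; (4,5):dx=+9,dy=+11->C; (4,6):dx=+4,dy=+2->C
  (4,7):dx=-1,dy=+5->D; (4,8):dx=+10,dy=-1->D; (5,6):dx=-5,dy=-9->C; (5,7):dx=-10,dy=-6->C
  (5,8):dx=+1,dy=-12->D; (6,7):dx=-5,dy=+3->D; (6,8):dx=+6,dy=-3->D; (7,8):dx=+11,dy=-6->D
Step 2: C = 15, D = 13, total pairs = 28.
Step 3: tau = (C - D)/(n(n-1)/2) = (15 - 13)/28 = 0.071429.
Step 4: Exact two-sided p-value (enumerate n! = 40320 permutations of y under H0): p = 0.904861.
Step 5: alpha = 0.1. fail to reject H0.

tau_b = 0.0714 (C=15, D=13), p = 0.904861, fail to reject H0.


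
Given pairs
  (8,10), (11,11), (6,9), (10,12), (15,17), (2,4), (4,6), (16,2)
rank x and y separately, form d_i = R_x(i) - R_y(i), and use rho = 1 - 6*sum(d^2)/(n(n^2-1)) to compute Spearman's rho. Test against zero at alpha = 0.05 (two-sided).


Step 1: Rank x and y separately (midranks; no ties here).
rank(x): 8->4, 11->6, 6->3, 10->5, 15->7, 2->1, 4->2, 16->8
rank(y): 10->5, 11->6, 9->4, 12->7, 17->8, 4->2, 6->3, 2->1
Step 2: d_i = R_x(i) - R_y(i); compute d_i^2.
  (4-5)^2=1, (6-6)^2=0, (3-4)^2=1, (5-7)^2=4, (7-8)^2=1, (1-2)^2=1, (2-3)^2=1, (8-1)^2=49
sum(d^2) = 58.
Step 3: rho = 1 - 6*58 / (8*(8^2 - 1)) = 1 - 348/504 = 0.309524.
Step 4: Under H0, t = rho * sqrt((n-2)/(1-rho^2)) = 0.7973 ~ t(6).
Step 5: Two-sided p-value from the t-distribution with 6 df = 0.455645.
Step 6: alpha = 0.05. fail to reject H0.

rho = 0.3095, p = 0.455645, fail to reject H0 at alpha = 0.05.


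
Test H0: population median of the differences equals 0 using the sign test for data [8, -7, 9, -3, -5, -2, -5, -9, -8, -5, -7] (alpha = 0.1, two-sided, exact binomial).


Step 1: Discard zero differences. Original n = 11; n_eff = number of nonzero differences = 11.
Nonzero differences (with sign): +8, -7, +9, -3, -5, -2, -5, -9, -8, -5, -7
Step 2: Count signs: positive = 2, negative = 9.
Step 3: Under H0: P(positive) = 0.5, so the number of positives S ~ Bin(11, 0.5).
Step 4: Two-sided exact p-value = sum of Bin(11,0.5) probabilities at or below the observed probability = 0.065430.
Step 5: alpha = 0.1. reject H0.

n_eff = 11, pos = 2, neg = 9, p = 0.065430, reject H0.


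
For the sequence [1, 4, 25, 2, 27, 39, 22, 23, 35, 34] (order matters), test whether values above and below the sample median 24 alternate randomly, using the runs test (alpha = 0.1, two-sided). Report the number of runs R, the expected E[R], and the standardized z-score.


Step 1: Compute median = 24; label A = above, B = below.
Labels in order: BBABAABBAA  (n_A = 5, n_B = 5)
Step 2: Count runs R = 6.
Step 3: Under H0 (random ordering), E[R] = 2*n_A*n_B/(n_A+n_B) + 1 = 2*5*5/10 + 1 = 6.0000.
        Var[R] = 2*n_A*n_B*(2*n_A*n_B - n_A - n_B) / ((n_A+n_B)^2 * (n_A+n_B-1)) = 2000/900 = 2.2222.
        SD[R] = 1.4907.
Step 4: R = E[R], so z = 0 with no continuity correction.
Step 5: Two-sided p-value via normal approximation = 2*(1 - Phi(|z|)) = 1.000000.
Step 6: alpha = 0.1. fail to reject H0.

R = 6, z = 0.0000, p = 1.000000, fail to reject H0.


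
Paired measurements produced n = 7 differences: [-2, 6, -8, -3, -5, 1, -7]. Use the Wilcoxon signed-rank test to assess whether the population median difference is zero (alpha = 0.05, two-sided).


Step 1: Drop any zero differences (none here) and take |d_i|.
|d| = [2, 6, 8, 3, 5, 1, 7]
Step 2: Midrank |d_i| (ties get averaged ranks).
ranks: |2|->2, |6|->5, |8|->7, |3|->3, |5|->4, |1|->1, |7|->6
Step 3: Attach original signs; sum ranks with positive sign and with negative sign.
W+ = 5 + 1 = 6
W- = 2 + 7 + 3 + 4 + 6 = 22
(Check: W+ + W- = 28 should equal n(n+1)/2 = 28.)
Step 4: Test statistic W = min(W+, W-) = 6.
Step 5: No ties, so the exact null distribution over the 2^7 = 128 sign assignments gives the two-sided p-value = 0.218750.
Step 6: alpha = 0.05. fail to reject H0.

W+ = 6, W- = 22, W = min = 6, p = 0.218750, fail to reject H0.


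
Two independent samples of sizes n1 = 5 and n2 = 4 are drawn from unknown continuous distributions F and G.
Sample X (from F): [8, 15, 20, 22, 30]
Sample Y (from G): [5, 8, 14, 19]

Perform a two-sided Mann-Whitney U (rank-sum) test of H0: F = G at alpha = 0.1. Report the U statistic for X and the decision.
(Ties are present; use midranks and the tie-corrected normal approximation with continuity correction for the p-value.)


Step 1: Combine and sort all 9 observations; assign midranks.
sorted (value, group): (5,Y), (8,X), (8,Y), (14,Y), (15,X), (19,Y), (20,X), (22,X), (30,X)
ranks: 5->1, 8->2.5, 8->2.5, 14->4, 15->5, 19->6, 20->7, 22->8, 30->9
Step 2: Rank sum for X: R1 = 2.5 + 5 + 7 + 8 + 9 = 31.5.
Step 3: U_X = R1 - n1(n1+1)/2 = 31.5 - 5*6/2 = 31.5 - 15 = 16.5.
       U_Y = n1*n2 - U_X = 20 - 16.5 = 3.5.
Step 4: Ties are present, so use the tie-corrected normal approximation (with continuity correction) for the p-value.
Step 5: p-value = 0.139983; compare to alpha = 0.1. fail to reject H0.

U_X = 16.5, p = 0.139983, fail to reject H0 at alpha = 0.1.


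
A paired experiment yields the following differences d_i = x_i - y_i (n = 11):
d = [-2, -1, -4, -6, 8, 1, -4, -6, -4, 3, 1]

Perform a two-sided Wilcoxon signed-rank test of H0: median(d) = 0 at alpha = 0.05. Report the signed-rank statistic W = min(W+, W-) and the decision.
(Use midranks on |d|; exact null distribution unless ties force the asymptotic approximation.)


Step 1: Drop any zero differences (none here) and take |d_i|.
|d| = [2, 1, 4, 6, 8, 1, 4, 6, 4, 3, 1]
Step 2: Midrank |d_i| (ties get averaged ranks).
ranks: |2|->4, |1|->2, |4|->7, |6|->9.5, |8|->11, |1|->2, |4|->7, |6|->9.5, |4|->7, |3|->5, |1|->2
Step 3: Attach original signs; sum ranks with positive sign and with negative sign.
W+ = 11 + 2 + 5 + 2 = 20
W- = 4 + 2 + 7 + 9.5 + 7 + 9.5 + 7 = 46
(Check: W+ + W- = 66 should equal n(n+1)/2 = 66.)
Step 4: Test statistic W = min(W+, W-) = 20.
Step 5: Ties in |d|, so use the tie-corrected normal approximation.
        E[W] = n(n+1)/4 = 11*12/4 = 33.
        Tie groups: |d|=1 (t=3), |d|=4 (t=3), |d|=6 (t=2); sum(t^3 - t) = 54.
        Var[W] = n(n+1)(2n+1)/24 - sum(t^3-t)/48 = 3036/24 - 54/48 = 125.375.
        z = (W - E[W]) / sqrt(Var[W]) = (20 - 33) / 11.1971 = -1.1610.
        Two-sided p = 2*Phi(z) = 0.245636.
Step 6: alpha = 0.05. fail to reject H0.

W+ = 20, W- = 46, W = min = 20, p = 0.245636, fail to reject H0.


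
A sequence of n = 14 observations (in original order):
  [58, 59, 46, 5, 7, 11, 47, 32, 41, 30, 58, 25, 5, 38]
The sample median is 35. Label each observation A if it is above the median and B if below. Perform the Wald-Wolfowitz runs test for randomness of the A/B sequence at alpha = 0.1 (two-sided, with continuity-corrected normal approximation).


Step 1: Compute median = 35; label A = above, B = below.
Labels in order: AAABBBABABABBA  (n_A = 7, n_B = 7)
Step 2: Count runs R = 9.
Step 3: Under H0 (random ordering), E[R] = 2*n_A*n_B/(n_A+n_B) + 1 = 2*7*7/14 + 1 = 8.0000.
        Var[R] = 2*n_A*n_B*(2*n_A*n_B - n_A - n_B) / ((n_A+n_B)^2 * (n_A+n_B-1)) = 8232/2548 = 3.2308.
        SD[R] = 1.7974.
Step 4: Continuity-corrected z = (R - 0.5 - E[R]) / SD[R] = (9 - 0.5 - 8.0000) / 1.7974 = 0.2782.
Step 5: Two-sided p-value via normal approximation = 2*(1 - Phi(|z|)) = 0.780879.
Step 6: alpha = 0.1. fail to reject H0.

R = 9, z = 0.2782, p = 0.780879, fail to reject H0.


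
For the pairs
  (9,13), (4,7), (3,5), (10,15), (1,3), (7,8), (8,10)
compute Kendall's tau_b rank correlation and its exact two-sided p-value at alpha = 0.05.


Step 1: Enumerate the 21 unordered pairs (i,j) with i<j and classify each by sign(x_j-x_i) * sign(y_j-y_i).
  (1,2):dx=-5,dy=-6->C; (1,3):dx=-6,dy=-8->C; (1,4):dx=+1,dy=+2->C; (1,5):dx=-8,dy=-10->C
  (1,6):dx=-2,dy=-5->C; (1,7):dx=-1,dy=-3->C; (2,3):dx=-1,dy=-2->C; (2,4):dx=+6,dy=+8->C
  (2,5):dx=-3,dy=-4->C; (2,6):dx=+3,dy=+1->C; (2,7):dx=+4,dy=+3->C; (3,4):dx=+7,dy=+10->C
  (3,5):dx=-2,dy=-2->C; (3,6):dx=+4,dy=+3->C; (3,7):dx=+5,dy=+5->C; (4,5):dx=-9,dy=-12->C
  (4,6):dx=-3,dy=-7->C; (4,7):dx=-2,dy=-5->C; (5,6):dx=+6,dy=+5->C; (5,7):dx=+7,dy=+7->C
  (6,7):dx=+1,dy=+2->C
Step 2: C = 21, D = 0, total pairs = 21.
Step 3: tau = (C - D)/(n(n-1)/2) = (21 - 0)/21 = 1.000000.
Step 4: Exact two-sided p-value (enumerate n! = 5040 permutations of y under H0): p = 0.000397.
Step 5: alpha = 0.05. reject H0.

tau_b = 1.0000 (C=21, D=0), p = 0.000397, reject H0.


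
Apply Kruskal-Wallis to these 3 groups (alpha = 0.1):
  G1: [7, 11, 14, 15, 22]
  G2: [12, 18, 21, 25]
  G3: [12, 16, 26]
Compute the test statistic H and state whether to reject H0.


Step 1: Combine all N = 12 observations and assign midranks.
sorted (value, group, rank): (7,G1,1), (11,G1,2), (12,G2,3.5), (12,G3,3.5), (14,G1,5), (15,G1,6), (16,G3,7), (18,G2,8), (21,G2,9), (22,G1,10), (25,G2,11), (26,G3,12)
Step 2: Sum ranks within each group.
R_1 = 24 (n_1 = 5)
R_2 = 31.5 (n_2 = 4)
R_3 = 22.5 (n_3 = 3)
Step 3: H = 12/(N(N+1)) * sum(R_i^2/n_i) - 3(N+1)
     = 12/(12*13) * (24^2/5 + 31.5^2/4 + 22.5^2/3) - 3*13
     = 0.076923 * 532.013 - 39
     = 1.924038.
Step 4: Ties present; correction factor C = 1 - 6/(12^3 - 12) = 0.996503. Corrected H = 1.924038 / 0.996503 = 1.930789.
Step 5: Under H0, H ~ chi^2(2); p-value = 0.380833.
Step 6: alpha = 0.1. fail to reject H0.

H = 1.9308, df = 2, p = 0.380833, fail to reject H0.


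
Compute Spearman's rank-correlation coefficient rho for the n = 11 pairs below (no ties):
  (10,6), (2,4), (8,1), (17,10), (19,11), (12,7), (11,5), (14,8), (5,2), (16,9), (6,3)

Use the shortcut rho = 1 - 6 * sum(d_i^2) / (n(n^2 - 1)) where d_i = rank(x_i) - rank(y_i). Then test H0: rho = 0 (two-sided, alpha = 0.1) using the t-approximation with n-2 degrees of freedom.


Step 1: Rank x and y separately (midranks; no ties here).
rank(x): 10->5, 2->1, 8->4, 17->10, 19->11, 12->7, 11->6, 14->8, 5->2, 16->9, 6->3
rank(y): 6->6, 4->4, 1->1, 10->10, 11->11, 7->7, 5->5, 8->8, 2->2, 9->9, 3->3
Step 2: d_i = R_x(i) - R_y(i); compute d_i^2.
  (5-6)^2=1, (1-4)^2=9, (4-1)^2=9, (10-10)^2=0, (11-11)^2=0, (7-7)^2=0, (6-5)^2=1, (8-8)^2=0, (2-2)^2=0, (9-9)^2=0, (3-3)^2=0
sum(d^2) = 20.
Step 3: rho = 1 - 6*20 / (11*(11^2 - 1)) = 1 - 120/1320 = 0.909091.
Step 4: Under H0, t = rho * sqrt((n-2)/(1-rho^2)) = 6.5465 ~ t(9).
Step 5: Two-sided p-value from the t-distribution with 9 df = 0.000106.
Step 6: alpha = 0.1. reject H0.

rho = 0.9091, p = 0.000106, reject H0 at alpha = 0.1.


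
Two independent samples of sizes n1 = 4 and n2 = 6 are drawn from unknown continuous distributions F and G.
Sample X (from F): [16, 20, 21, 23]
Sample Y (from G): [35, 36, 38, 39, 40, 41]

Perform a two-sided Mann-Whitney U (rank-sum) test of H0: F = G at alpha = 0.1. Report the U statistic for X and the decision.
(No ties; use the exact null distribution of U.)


Step 1: Combine and sort all 10 observations; assign midranks.
sorted (value, group): (16,X), (20,X), (21,X), (23,X), (35,Y), (36,Y), (38,Y), (39,Y), (40,Y), (41,Y)
ranks: 16->1, 20->2, 21->3, 23->4, 35->5, 36->6, 38->7, 39->8, 40->9, 41->10
Step 2: Rank sum for X: R1 = 1 + 2 + 3 + 4 = 10.
Step 3: U_X = R1 - n1(n1+1)/2 = 10 - 4*5/2 = 10 - 10 = 0.
       U_Y = n1*n2 - U_X = 24 - 0 = 24.
Step 4: No ties, so the exact null distribution of U (based on enumerating the C(10,4) = 210 equally likely rank assignments) gives the two-sided p-value.
Step 5: p-value = 0.009524; compare to alpha = 0.1. reject H0.

U_X = 0, p = 0.009524, reject H0 at alpha = 0.1.


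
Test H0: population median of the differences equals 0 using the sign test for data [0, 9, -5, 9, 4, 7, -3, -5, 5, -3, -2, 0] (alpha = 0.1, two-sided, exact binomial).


Step 1: Discard zero differences. Original n = 12; n_eff = number of nonzero differences = 10.
Nonzero differences (with sign): +9, -5, +9, +4, +7, -3, -5, +5, -3, -2
Step 2: Count signs: positive = 5, negative = 5.
Step 3: Under H0: P(positive) = 0.5, so the number of positives S ~ Bin(10, 0.5).
Step 4: Two-sided exact p-value = sum of Bin(10,0.5) probabilities at or below the observed probability = 1.000000.
Step 5: alpha = 0.1. fail to reject H0.

n_eff = 10, pos = 5, neg = 5, p = 1.000000, fail to reject H0.


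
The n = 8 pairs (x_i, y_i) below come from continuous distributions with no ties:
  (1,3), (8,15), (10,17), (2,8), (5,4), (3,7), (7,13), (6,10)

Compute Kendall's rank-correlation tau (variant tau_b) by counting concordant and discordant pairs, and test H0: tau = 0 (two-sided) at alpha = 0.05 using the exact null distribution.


Step 1: Enumerate the 28 unordered pairs (i,j) with i<j and classify each by sign(x_j-x_i) * sign(y_j-y_i).
  (1,2):dx=+7,dy=+12->C; (1,3):dx=+9,dy=+14->C; (1,4):dx=+1,dy=+5->C; (1,5):dx=+4,dy=+1->C
  (1,6):dx=+2,dy=+4->C; (1,7):dx=+6,dy=+10->C; (1,8):dx=+5,dy=+7->C; (2,3):dx=+2,dy=+2->C
  (2,4):dx=-6,dy=-7->C; (2,5):dx=-3,dy=-11->C; (2,6):dx=-5,dy=-8->C; (2,7):dx=-1,dy=-2->C
  (2,8):dx=-2,dy=-5->C; (3,4):dx=-8,dy=-9->C; (3,5):dx=-5,dy=-13->C; (3,6):dx=-7,dy=-10->C
  (3,7):dx=-3,dy=-4->C; (3,8):dx=-4,dy=-7->C; (4,5):dx=+3,dy=-4->D; (4,6):dx=+1,dy=-1->D
  (4,7):dx=+5,dy=+5->C; (4,8):dx=+4,dy=+2->C; (5,6):dx=-2,dy=+3->D; (5,7):dx=+2,dy=+9->C
  (5,8):dx=+1,dy=+6->C; (6,7):dx=+4,dy=+6->C; (6,8):dx=+3,dy=+3->C; (7,8):dx=-1,dy=-3->C
Step 2: C = 25, D = 3, total pairs = 28.
Step 3: tau = (C - D)/(n(n-1)/2) = (25 - 3)/28 = 0.785714.
Step 4: Exact two-sided p-value (enumerate n! = 40320 permutations of y under H0): p = 0.005506.
Step 5: alpha = 0.05. reject H0.

tau_b = 0.7857 (C=25, D=3), p = 0.005506, reject H0.


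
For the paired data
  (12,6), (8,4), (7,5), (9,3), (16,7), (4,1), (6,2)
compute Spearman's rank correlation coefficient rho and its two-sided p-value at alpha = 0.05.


Step 1: Rank x and y separately (midranks; no ties here).
rank(x): 12->6, 8->4, 7->3, 9->5, 16->7, 4->1, 6->2
rank(y): 6->6, 4->4, 5->5, 3->3, 7->7, 1->1, 2->2
Step 2: d_i = R_x(i) - R_y(i); compute d_i^2.
  (6-6)^2=0, (4-4)^2=0, (3-5)^2=4, (5-3)^2=4, (7-7)^2=0, (1-1)^2=0, (2-2)^2=0
sum(d^2) = 8.
Step 3: rho = 1 - 6*8 / (7*(7^2 - 1)) = 1 - 48/336 = 0.857143.
Step 4: Under H0, t = rho * sqrt((n-2)/(1-rho^2)) = 3.7210 ~ t(5).
Step 5: Two-sided p-value from the t-distribution with 5 df = 0.013697.
Step 6: alpha = 0.05. reject H0.

rho = 0.8571, p = 0.013697, reject H0 at alpha = 0.05.


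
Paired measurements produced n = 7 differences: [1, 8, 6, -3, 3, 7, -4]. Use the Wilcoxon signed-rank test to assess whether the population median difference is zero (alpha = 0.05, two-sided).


Step 1: Drop any zero differences (none here) and take |d_i|.
|d| = [1, 8, 6, 3, 3, 7, 4]
Step 2: Midrank |d_i| (ties get averaged ranks).
ranks: |1|->1, |8|->7, |6|->5, |3|->2.5, |3|->2.5, |7|->6, |4|->4
Step 3: Attach original signs; sum ranks with positive sign and with negative sign.
W+ = 1 + 7 + 5 + 2.5 + 6 = 21.5
W- = 2.5 + 4 = 6.5
(Check: W+ + W- = 28 should equal n(n+1)/2 = 28.)
Step 4: Test statistic W = min(W+, W-) = 6.5.
Step 5: Ties in |d|, so use the tie-corrected normal approximation.
        E[W] = n(n+1)/4 = 7*8/4 = 14.
        Tie groups: |d|=3 (t=2); sum(t^3 - t) = 6.
        Var[W] = n(n+1)(2n+1)/24 - sum(t^3-t)/48 = 840/24 - 6/48 = 34.875.
        z = (W - E[W]) / sqrt(Var[W]) = (6.5 - 14) / 5.9055 = -1.2700.
        Two-sided p = 2*Phi(z) = 0.204084.
Step 6: alpha = 0.05. fail to reject H0.

W+ = 21.5, W- = 6.5, W = min = 6.5, p = 0.204084, fail to reject H0.


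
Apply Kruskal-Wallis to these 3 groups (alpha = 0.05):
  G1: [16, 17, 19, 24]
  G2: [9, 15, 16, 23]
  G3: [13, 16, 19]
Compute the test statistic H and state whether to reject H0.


Step 1: Combine all N = 11 observations and assign midranks.
sorted (value, group, rank): (9,G2,1), (13,G3,2), (15,G2,3), (16,G1,5), (16,G2,5), (16,G3,5), (17,G1,7), (19,G1,8.5), (19,G3,8.5), (23,G2,10), (24,G1,11)
Step 2: Sum ranks within each group.
R_1 = 31.5 (n_1 = 4)
R_2 = 19 (n_2 = 4)
R_3 = 15.5 (n_3 = 3)
Step 3: H = 12/(N(N+1)) * sum(R_i^2/n_i) - 3(N+1)
     = 12/(11*12) * (31.5^2/4 + 19^2/4 + 15.5^2/3) - 3*12
     = 0.090909 * 418.396 - 36
     = 2.035985.
Step 4: Ties present; correction factor C = 1 - 30/(11^3 - 11) = 0.977273. Corrected H = 2.035985 / 0.977273 = 2.083333.
Step 5: Under H0, H ~ chi^2(2); p-value = 0.352866.
Step 6: alpha = 0.05. fail to reject H0.

H = 2.0833, df = 2, p = 0.352866, fail to reject H0.


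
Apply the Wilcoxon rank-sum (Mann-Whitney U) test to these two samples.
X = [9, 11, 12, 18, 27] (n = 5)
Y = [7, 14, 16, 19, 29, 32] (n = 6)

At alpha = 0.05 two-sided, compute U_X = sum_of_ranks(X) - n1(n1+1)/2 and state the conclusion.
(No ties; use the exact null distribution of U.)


Step 1: Combine and sort all 11 observations; assign midranks.
sorted (value, group): (7,Y), (9,X), (11,X), (12,X), (14,Y), (16,Y), (18,X), (19,Y), (27,X), (29,Y), (32,Y)
ranks: 7->1, 9->2, 11->3, 12->4, 14->5, 16->6, 18->7, 19->8, 27->9, 29->10, 32->11
Step 2: Rank sum for X: R1 = 2 + 3 + 4 + 7 + 9 = 25.
Step 3: U_X = R1 - n1(n1+1)/2 = 25 - 5*6/2 = 25 - 15 = 10.
       U_Y = n1*n2 - U_X = 30 - 10 = 20.
Step 4: No ties, so the exact null distribution of U (based on enumerating the C(11,5) = 462 equally likely rank assignments) gives the two-sided p-value.
Step 5: p-value = 0.428571; compare to alpha = 0.05. fail to reject H0.

U_X = 10, p = 0.428571, fail to reject H0 at alpha = 0.05.


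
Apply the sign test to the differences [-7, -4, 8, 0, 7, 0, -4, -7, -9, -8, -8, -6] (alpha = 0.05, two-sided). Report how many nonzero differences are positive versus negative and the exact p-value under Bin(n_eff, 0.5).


Step 1: Discard zero differences. Original n = 12; n_eff = number of nonzero differences = 10.
Nonzero differences (with sign): -7, -4, +8, +7, -4, -7, -9, -8, -8, -6
Step 2: Count signs: positive = 2, negative = 8.
Step 3: Under H0: P(positive) = 0.5, so the number of positives S ~ Bin(10, 0.5).
Step 4: Two-sided exact p-value = sum of Bin(10,0.5) probabilities at or below the observed probability = 0.109375.
Step 5: alpha = 0.05. fail to reject H0.

n_eff = 10, pos = 2, neg = 8, p = 0.109375, fail to reject H0.


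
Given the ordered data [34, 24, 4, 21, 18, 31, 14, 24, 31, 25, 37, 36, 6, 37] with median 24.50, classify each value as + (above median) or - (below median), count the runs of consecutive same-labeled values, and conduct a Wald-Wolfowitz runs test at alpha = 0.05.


Step 1: Compute median = 24.50; label A = above, B = below.
Labels in order: ABBBBABBAAAABA  (n_A = 7, n_B = 7)
Step 2: Count runs R = 7.
Step 3: Under H0 (random ordering), E[R] = 2*n_A*n_B/(n_A+n_B) + 1 = 2*7*7/14 + 1 = 8.0000.
        Var[R] = 2*n_A*n_B*(2*n_A*n_B - n_A - n_B) / ((n_A+n_B)^2 * (n_A+n_B-1)) = 8232/2548 = 3.2308.
        SD[R] = 1.7974.
Step 4: Continuity-corrected z = (R + 0.5 - E[R]) / SD[R] = (7 + 0.5 - 8.0000) / 1.7974 = -0.2782.
Step 5: Two-sided p-value via normal approximation = 2*(1 - Phi(|z|)) = 0.780879.
Step 6: alpha = 0.05. fail to reject H0.

R = 7, z = -0.2782, p = 0.780879, fail to reject H0.


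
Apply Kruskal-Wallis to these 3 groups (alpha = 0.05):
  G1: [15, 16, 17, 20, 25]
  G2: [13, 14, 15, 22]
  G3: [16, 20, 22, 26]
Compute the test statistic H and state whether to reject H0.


Step 1: Combine all N = 13 observations and assign midranks.
sorted (value, group, rank): (13,G2,1), (14,G2,2), (15,G1,3.5), (15,G2,3.5), (16,G1,5.5), (16,G3,5.5), (17,G1,7), (20,G1,8.5), (20,G3,8.5), (22,G2,10.5), (22,G3,10.5), (25,G1,12), (26,G3,13)
Step 2: Sum ranks within each group.
R_1 = 36.5 (n_1 = 5)
R_2 = 17 (n_2 = 4)
R_3 = 37.5 (n_3 = 4)
Step 3: H = 12/(N(N+1)) * sum(R_i^2/n_i) - 3(N+1)
     = 12/(13*14) * (36.5^2/5 + 17^2/4 + 37.5^2/4) - 3*14
     = 0.065934 * 690.263 - 42
     = 3.511813.
Step 4: Ties present; correction factor C = 1 - 24/(13^3 - 13) = 0.989011. Corrected H = 3.511813 / 0.989011 = 3.550833.
Step 5: Under H0, H ~ chi^2(2); p-value = 0.169413.
Step 6: alpha = 0.05. fail to reject H0.

H = 3.5508, df = 2, p = 0.169413, fail to reject H0.


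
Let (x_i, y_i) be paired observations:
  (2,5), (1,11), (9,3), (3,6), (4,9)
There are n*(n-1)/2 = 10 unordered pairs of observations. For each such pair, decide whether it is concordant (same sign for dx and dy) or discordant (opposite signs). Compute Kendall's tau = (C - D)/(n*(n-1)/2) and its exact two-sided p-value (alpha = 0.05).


Step 1: Enumerate the 10 unordered pairs (i,j) with i<j and classify each by sign(x_j-x_i) * sign(y_j-y_i).
  (1,2):dx=-1,dy=+6->D; (1,3):dx=+7,dy=-2->D; (1,4):dx=+1,dy=+1->C; (1,5):dx=+2,dy=+4->C
  (2,3):dx=+8,dy=-8->D; (2,4):dx=+2,dy=-5->D; (2,5):dx=+3,dy=-2->D; (3,4):dx=-6,dy=+3->D
  (3,5):dx=-5,dy=+6->D; (4,5):dx=+1,dy=+3->C
Step 2: C = 3, D = 7, total pairs = 10.
Step 3: tau = (C - D)/(n(n-1)/2) = (3 - 7)/10 = -0.400000.
Step 4: Exact two-sided p-value (enumerate n! = 120 permutations of y under H0): p = 0.483333.
Step 5: alpha = 0.05. fail to reject H0.

tau_b = -0.4000 (C=3, D=7), p = 0.483333, fail to reject H0.


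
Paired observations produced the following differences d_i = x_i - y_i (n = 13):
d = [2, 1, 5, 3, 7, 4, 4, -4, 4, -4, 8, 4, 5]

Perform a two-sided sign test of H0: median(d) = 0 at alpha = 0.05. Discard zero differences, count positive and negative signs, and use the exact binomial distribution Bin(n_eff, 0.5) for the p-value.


Step 1: Discard zero differences. Original n = 13; n_eff = number of nonzero differences = 13.
Nonzero differences (with sign): +2, +1, +5, +3, +7, +4, +4, -4, +4, -4, +8, +4, +5
Step 2: Count signs: positive = 11, negative = 2.
Step 3: Under H0: P(positive) = 0.5, so the number of positives S ~ Bin(13, 0.5).
Step 4: Two-sided exact p-value = sum of Bin(13,0.5) probabilities at or below the observed probability = 0.022461.
Step 5: alpha = 0.05. reject H0.

n_eff = 13, pos = 11, neg = 2, p = 0.022461, reject H0.


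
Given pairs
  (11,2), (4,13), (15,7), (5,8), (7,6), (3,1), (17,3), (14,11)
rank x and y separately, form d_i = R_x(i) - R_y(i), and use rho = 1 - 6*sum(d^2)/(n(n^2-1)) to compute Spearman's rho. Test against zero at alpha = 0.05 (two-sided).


Step 1: Rank x and y separately (midranks; no ties here).
rank(x): 11->5, 4->2, 15->7, 5->3, 7->4, 3->1, 17->8, 14->6
rank(y): 2->2, 13->8, 7->5, 8->6, 6->4, 1->1, 3->3, 11->7
Step 2: d_i = R_x(i) - R_y(i); compute d_i^2.
  (5-2)^2=9, (2-8)^2=36, (7-5)^2=4, (3-6)^2=9, (4-4)^2=0, (1-1)^2=0, (8-3)^2=25, (6-7)^2=1
sum(d^2) = 84.
Step 3: rho = 1 - 6*84 / (8*(8^2 - 1)) = 1 - 504/504 = 0.000000.
Step 4: Under H0, t = rho * sqrt((n-2)/(1-rho^2)) = 0.0000 ~ t(6).
Step 5: Two-sided p-value from the t-distribution with 6 df = 1.000000.
Step 6: alpha = 0.05. fail to reject H0.

rho = 0.0000, p = 1.000000, fail to reject H0 at alpha = 0.05.


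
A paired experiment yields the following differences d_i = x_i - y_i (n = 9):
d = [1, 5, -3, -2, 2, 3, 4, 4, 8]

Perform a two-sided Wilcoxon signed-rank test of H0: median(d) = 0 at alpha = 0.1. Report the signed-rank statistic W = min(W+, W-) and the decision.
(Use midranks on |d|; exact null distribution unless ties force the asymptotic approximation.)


Step 1: Drop any zero differences (none here) and take |d_i|.
|d| = [1, 5, 3, 2, 2, 3, 4, 4, 8]
Step 2: Midrank |d_i| (ties get averaged ranks).
ranks: |1|->1, |5|->8, |3|->4.5, |2|->2.5, |2|->2.5, |3|->4.5, |4|->6.5, |4|->6.5, |8|->9
Step 3: Attach original signs; sum ranks with positive sign and with negative sign.
W+ = 1 + 8 + 2.5 + 4.5 + 6.5 + 6.5 + 9 = 38
W- = 4.5 + 2.5 = 7
(Check: W+ + W- = 45 should equal n(n+1)/2 = 45.)
Step 4: Test statistic W = min(W+, W-) = 7.
Step 5: Ties in |d|, so use the tie-corrected normal approximation.
        E[W] = n(n+1)/4 = 9*10/4 = 22.5.
        Tie groups: |d|=2 (t=2), |d|=3 (t=2), |d|=4 (t=2); sum(t^3 - t) = 18.
        Var[W] = n(n+1)(2n+1)/24 - sum(t^3-t)/48 = 1710/24 - 18/48 = 70.875.
        z = (W - E[W]) / sqrt(Var[W]) = (7 - 22.5) / 8.4187 = -1.8411.
        Two-sided p = 2*Phi(z) = 0.065602.
Step 6: alpha = 0.1. reject H0.

W+ = 38, W- = 7, W = min = 7, p = 0.065602, reject H0.


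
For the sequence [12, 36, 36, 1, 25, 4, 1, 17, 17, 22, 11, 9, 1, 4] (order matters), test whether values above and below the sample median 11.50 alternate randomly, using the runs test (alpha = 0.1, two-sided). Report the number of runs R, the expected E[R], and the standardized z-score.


Step 1: Compute median = 11.50; label A = above, B = below.
Labels in order: AAABABBAAABBBB  (n_A = 7, n_B = 7)
Step 2: Count runs R = 6.
Step 3: Under H0 (random ordering), E[R] = 2*n_A*n_B/(n_A+n_B) + 1 = 2*7*7/14 + 1 = 8.0000.
        Var[R] = 2*n_A*n_B*(2*n_A*n_B - n_A - n_B) / ((n_A+n_B)^2 * (n_A+n_B-1)) = 8232/2548 = 3.2308.
        SD[R] = 1.7974.
Step 4: Continuity-corrected z = (R + 0.5 - E[R]) / SD[R] = (6 + 0.5 - 8.0000) / 1.7974 = -0.8345.
Step 5: Two-sided p-value via normal approximation = 2*(1 - Phi(|z|)) = 0.403986.
Step 6: alpha = 0.1. fail to reject H0.

R = 6, z = -0.8345, p = 0.403986, fail to reject H0.


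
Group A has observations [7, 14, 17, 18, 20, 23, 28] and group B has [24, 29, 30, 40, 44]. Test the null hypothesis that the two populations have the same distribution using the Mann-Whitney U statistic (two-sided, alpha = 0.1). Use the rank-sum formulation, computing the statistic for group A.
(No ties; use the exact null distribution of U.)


Step 1: Combine and sort all 12 observations; assign midranks.
sorted (value, group): (7,X), (14,X), (17,X), (18,X), (20,X), (23,X), (24,Y), (28,X), (29,Y), (30,Y), (40,Y), (44,Y)
ranks: 7->1, 14->2, 17->3, 18->4, 20->5, 23->6, 24->7, 28->8, 29->9, 30->10, 40->11, 44->12
Step 2: Rank sum for X: R1 = 1 + 2 + 3 + 4 + 5 + 6 + 8 = 29.
Step 3: U_X = R1 - n1(n1+1)/2 = 29 - 7*8/2 = 29 - 28 = 1.
       U_Y = n1*n2 - U_X = 35 - 1 = 34.
Step 4: No ties, so the exact null distribution of U (based on enumerating the C(12,7) = 792 equally likely rank assignments) gives the two-sided p-value.
Step 5: p-value = 0.005051; compare to alpha = 0.1. reject H0.

U_X = 1, p = 0.005051, reject H0 at alpha = 0.1.


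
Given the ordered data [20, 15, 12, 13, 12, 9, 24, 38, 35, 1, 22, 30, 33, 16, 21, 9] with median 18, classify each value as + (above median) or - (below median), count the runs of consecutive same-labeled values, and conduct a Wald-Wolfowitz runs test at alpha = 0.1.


Step 1: Compute median = 18; label A = above, B = below.
Labels in order: ABBBBBAAABAAABAB  (n_A = 8, n_B = 8)
Step 2: Count runs R = 8.
Step 3: Under H0 (random ordering), E[R] = 2*n_A*n_B/(n_A+n_B) + 1 = 2*8*8/16 + 1 = 9.0000.
        Var[R] = 2*n_A*n_B*(2*n_A*n_B - n_A - n_B) / ((n_A+n_B)^2 * (n_A+n_B-1)) = 14336/3840 = 3.7333.
        SD[R] = 1.9322.
Step 4: Continuity-corrected z = (R + 0.5 - E[R]) / SD[R] = (8 + 0.5 - 9.0000) / 1.9322 = -0.2588.
Step 5: Two-sided p-value via normal approximation = 2*(1 - Phi(|z|)) = 0.795809.
Step 6: alpha = 0.1. fail to reject H0.

R = 8, z = -0.2588, p = 0.795809, fail to reject H0.


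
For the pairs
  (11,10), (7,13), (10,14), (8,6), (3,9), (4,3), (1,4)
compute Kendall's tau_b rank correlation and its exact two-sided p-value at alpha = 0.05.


Step 1: Enumerate the 21 unordered pairs (i,j) with i<j and classify each by sign(x_j-x_i) * sign(y_j-y_i).
  (1,2):dx=-4,dy=+3->D; (1,3):dx=-1,dy=+4->D; (1,4):dx=-3,dy=-4->C; (1,5):dx=-8,dy=-1->C
  (1,6):dx=-7,dy=-7->C; (1,7):dx=-10,dy=-6->C; (2,3):dx=+3,dy=+1->C; (2,4):dx=+1,dy=-7->D
  (2,5):dx=-4,dy=-4->C; (2,6):dx=-3,dy=-10->C; (2,7):dx=-6,dy=-9->C; (3,4):dx=-2,dy=-8->C
  (3,5):dx=-7,dy=-5->C; (3,6):dx=-6,dy=-11->C; (3,7):dx=-9,dy=-10->C; (4,5):dx=-5,dy=+3->D
  (4,6):dx=-4,dy=-3->C; (4,7):dx=-7,dy=-2->C; (5,6):dx=+1,dy=-6->D; (5,7):dx=-2,dy=-5->C
  (6,7):dx=-3,dy=+1->D
Step 2: C = 15, D = 6, total pairs = 21.
Step 3: tau = (C - D)/(n(n-1)/2) = (15 - 6)/21 = 0.428571.
Step 4: Exact two-sided p-value (enumerate n! = 5040 permutations of y under H0): p = 0.238889.
Step 5: alpha = 0.05. fail to reject H0.

tau_b = 0.4286 (C=15, D=6), p = 0.238889, fail to reject H0.


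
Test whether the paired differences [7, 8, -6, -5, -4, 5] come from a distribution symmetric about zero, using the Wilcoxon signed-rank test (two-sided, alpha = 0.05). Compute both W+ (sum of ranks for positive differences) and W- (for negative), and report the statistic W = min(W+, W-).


Step 1: Drop any zero differences (none here) and take |d_i|.
|d| = [7, 8, 6, 5, 4, 5]
Step 2: Midrank |d_i| (ties get averaged ranks).
ranks: |7|->5, |8|->6, |6|->4, |5|->2.5, |4|->1, |5|->2.5
Step 3: Attach original signs; sum ranks with positive sign and with negative sign.
W+ = 5 + 6 + 2.5 = 13.5
W- = 4 + 2.5 + 1 = 7.5
(Check: W+ + W- = 21 should equal n(n+1)/2 = 21.)
Step 4: Test statistic W = min(W+, W-) = 7.5.
Step 5: Ties in |d|, so use the tie-corrected normal approximation.
        E[W] = n(n+1)/4 = 6*7/4 = 10.5.
        Tie groups: |d|=5 (t=2); sum(t^3 - t) = 6.
        Var[W] = n(n+1)(2n+1)/24 - sum(t^3-t)/48 = 546/24 - 6/48 = 22.625.
        z = (W - E[W]) / sqrt(Var[W]) = (7.5 - 10.5) / 4.7566 = -0.6307.
        Two-sided p = 2*Phi(z) = 0.528233.
Step 6: alpha = 0.05. fail to reject H0.

W+ = 13.5, W- = 7.5, W = min = 7.5, p = 0.528233, fail to reject H0.


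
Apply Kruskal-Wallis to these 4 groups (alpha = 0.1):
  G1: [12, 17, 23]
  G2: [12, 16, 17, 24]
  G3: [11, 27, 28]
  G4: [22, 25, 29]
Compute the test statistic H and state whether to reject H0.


Step 1: Combine all N = 13 observations and assign midranks.
sorted (value, group, rank): (11,G3,1), (12,G1,2.5), (12,G2,2.5), (16,G2,4), (17,G1,5.5), (17,G2,5.5), (22,G4,7), (23,G1,8), (24,G2,9), (25,G4,10), (27,G3,11), (28,G3,12), (29,G4,13)
Step 2: Sum ranks within each group.
R_1 = 16 (n_1 = 3)
R_2 = 21 (n_2 = 4)
R_3 = 24 (n_3 = 3)
R_4 = 30 (n_4 = 3)
Step 3: H = 12/(N(N+1)) * sum(R_i^2/n_i) - 3(N+1)
     = 12/(13*14) * (16^2/3 + 21^2/4 + 24^2/3 + 30^2/3) - 3*14
     = 0.065934 * 687.583 - 42
     = 3.335165.
Step 4: Ties present; correction factor C = 1 - 12/(13^3 - 13) = 0.994505. Corrected H = 3.335165 / 0.994505 = 3.353591.
Step 5: Under H0, H ~ chi^2(3); p-value = 0.340253.
Step 6: alpha = 0.1. fail to reject H0.

H = 3.3536, df = 3, p = 0.340253, fail to reject H0.


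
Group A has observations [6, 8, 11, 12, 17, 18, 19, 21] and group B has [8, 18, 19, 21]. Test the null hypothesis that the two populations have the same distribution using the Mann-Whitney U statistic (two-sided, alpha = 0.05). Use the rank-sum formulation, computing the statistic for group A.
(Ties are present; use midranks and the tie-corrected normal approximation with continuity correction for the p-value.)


Step 1: Combine and sort all 12 observations; assign midranks.
sorted (value, group): (6,X), (8,X), (8,Y), (11,X), (12,X), (17,X), (18,X), (18,Y), (19,X), (19,Y), (21,X), (21,Y)
ranks: 6->1, 8->2.5, 8->2.5, 11->4, 12->5, 17->6, 18->7.5, 18->7.5, 19->9.5, 19->9.5, 21->11.5, 21->11.5
Step 2: Rank sum for X: R1 = 1 + 2.5 + 4 + 5 + 6 + 7.5 + 9.5 + 11.5 = 47.
Step 3: U_X = R1 - n1(n1+1)/2 = 47 - 8*9/2 = 47 - 36 = 11.
       U_Y = n1*n2 - U_X = 32 - 11 = 21.
Step 4: Ties are present, so use the tie-corrected normal approximation (with continuity correction) for the p-value.
Step 5: p-value = 0.441485; compare to alpha = 0.05. fail to reject H0.

U_X = 11, p = 0.441485, fail to reject H0 at alpha = 0.05.


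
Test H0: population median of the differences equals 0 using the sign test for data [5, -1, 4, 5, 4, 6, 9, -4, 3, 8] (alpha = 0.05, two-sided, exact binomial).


Step 1: Discard zero differences. Original n = 10; n_eff = number of nonzero differences = 10.
Nonzero differences (with sign): +5, -1, +4, +5, +4, +6, +9, -4, +3, +8
Step 2: Count signs: positive = 8, negative = 2.
Step 3: Under H0: P(positive) = 0.5, so the number of positives S ~ Bin(10, 0.5).
Step 4: Two-sided exact p-value = sum of Bin(10,0.5) probabilities at or below the observed probability = 0.109375.
Step 5: alpha = 0.05. fail to reject H0.

n_eff = 10, pos = 8, neg = 2, p = 0.109375, fail to reject H0.
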